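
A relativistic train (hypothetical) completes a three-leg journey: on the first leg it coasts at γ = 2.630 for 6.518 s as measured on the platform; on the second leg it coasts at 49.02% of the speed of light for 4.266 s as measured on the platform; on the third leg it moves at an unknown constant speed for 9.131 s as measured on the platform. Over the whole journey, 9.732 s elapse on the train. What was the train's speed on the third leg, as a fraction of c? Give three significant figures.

β = 0.922

Leg 1: γ = 2.630; τ_1 = 6.518/2.630 = 2.478 s.
Leg 2: β = 0.4902; γ = 1/√(1 − 0.4902²) = 1/√0.7597 = 1.147; τ_2 = 4.266/1.147 = 3.718 s.
Leg 3: speed unknown; τ_3 = 9.131/γ_3.
Total proper time: 2.478 + 3.718 + τ_3 = 9.732, so τ_3 = 9.732 − 6.197 = 3.535 s.
γ_3 = 9.131/3.535 = 2.583; β = √(1 − 1/γ²) = √0.8501.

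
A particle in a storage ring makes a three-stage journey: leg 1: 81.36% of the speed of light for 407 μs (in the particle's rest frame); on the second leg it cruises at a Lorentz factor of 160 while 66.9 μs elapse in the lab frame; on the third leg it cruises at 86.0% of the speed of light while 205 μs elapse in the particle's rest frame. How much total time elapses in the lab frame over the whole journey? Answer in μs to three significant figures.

Leg 1: β = 0.8136; γ = 1/√(1 − 0.8136²) = 1/√0.3381 = 1.720; Δt_1 = 1.720 × 407 = 700.0 μs.
Leg 2: 66.9 μs is already measured in the lab frame.
Leg 3: β = 0.860; γ = 1/√(1 − 0.860²) = 1/√0.2604 = 1.960; Δt_3 = 1.960 × 205 = 401.7 μs.
Total: 700.0 + 66.90 + 401.7 μs.

Δt = 1170 μs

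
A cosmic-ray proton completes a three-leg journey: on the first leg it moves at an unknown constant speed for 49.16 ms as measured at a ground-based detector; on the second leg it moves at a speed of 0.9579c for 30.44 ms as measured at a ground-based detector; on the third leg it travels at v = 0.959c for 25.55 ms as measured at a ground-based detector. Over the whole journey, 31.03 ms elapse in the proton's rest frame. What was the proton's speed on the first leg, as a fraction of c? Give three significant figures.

Leg 1: speed unknown; τ_1 = 49.16/γ_1.
Leg 2: γ = 1/√(1 − 0.9579²) = 1/√0.08243 = 3.483; τ_2 = 30.44/3.483 = 8.739 ms.
Leg 3: γ = 1/√(1 − 0.959²) = 1/√0.08032 = 3.529; τ_3 = 25.55/3.529 = 7.241 ms.
Total proper time: τ_1 + 8.739 + 7.241 = 31.03, so τ_1 = 31.03 − 15.98 = 15.05 ms.
γ_1 = 49.16/15.05 = 3.267; β = √(1 − 1/γ²) = √0.9063.

β = 0.952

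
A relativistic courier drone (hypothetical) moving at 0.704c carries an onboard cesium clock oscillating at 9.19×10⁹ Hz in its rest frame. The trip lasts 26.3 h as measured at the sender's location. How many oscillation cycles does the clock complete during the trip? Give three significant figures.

γ = 1/√(1 − 0.704²) = 1/√0.5044 = 1.408
The oscillator's own cycle count is N = f × τ where τ is the proper time aboard the drone. τ = Δt/γ = 26.3/1.408 = 18.68 h = 6.724×10⁴ s.
N = 9.19×10⁹ × 6.724×10⁴ = 6.180×10¹⁴.

N = 6.18×10¹⁴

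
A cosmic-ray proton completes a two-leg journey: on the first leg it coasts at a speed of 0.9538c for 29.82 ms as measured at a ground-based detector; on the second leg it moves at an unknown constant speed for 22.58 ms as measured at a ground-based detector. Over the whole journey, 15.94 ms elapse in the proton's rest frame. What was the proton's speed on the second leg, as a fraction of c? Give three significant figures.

β = 0.951

Leg 1: γ = 1/√(1 − 0.9538²) = 1/√0.09027 = 3.328; τ_1 = 29.82/3.328 = 8.959 ms.
Leg 2: speed unknown; τ_2 = 22.58/γ_2.
Total proper time: 8.959 + τ_2 = 15.94, so τ_2 = 15.94 − 8.959 = 6.981 ms.
γ_2 = 22.58/6.981 = 3.235; β = √(1 − 1/γ²) = √0.9044.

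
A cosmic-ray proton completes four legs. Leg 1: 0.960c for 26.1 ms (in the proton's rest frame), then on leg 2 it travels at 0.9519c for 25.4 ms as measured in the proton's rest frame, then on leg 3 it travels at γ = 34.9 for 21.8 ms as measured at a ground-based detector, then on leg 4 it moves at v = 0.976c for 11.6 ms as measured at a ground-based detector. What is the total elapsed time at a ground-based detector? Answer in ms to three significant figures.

Leg 1: γ = 1/√(1 − 0.960²) = 25/7 ≈ 3.571; Δt_1 = 3.571 × 26.1 = 93.21 ms.
Leg 2: γ = 1/√(1 − 0.9519²) = 1/√0.09389 = 3.264; Δt_2 = 3.264 × 25.4 = 82.90 ms.
Leg 3: 21.8 ms is already measured at a ground-based detector.
Leg 4: 11.6 ms is already measured at a ground-based detector.
Total: 93.21 + 82.90 + 21.80 + 11.60 ms.

Δt = 210 ms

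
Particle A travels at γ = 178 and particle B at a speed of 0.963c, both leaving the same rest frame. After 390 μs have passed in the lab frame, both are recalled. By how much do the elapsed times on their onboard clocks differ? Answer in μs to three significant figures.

A: γ = 178; τ_A = 390/178.0 = 2.191 μs.
B: γ = 1/√(1 − 0.963²) = 1/√0.07263 = 3.711; τ_B = 390/3.711 = 105.1 μs.

|τ_A − τ_B| = 103 μs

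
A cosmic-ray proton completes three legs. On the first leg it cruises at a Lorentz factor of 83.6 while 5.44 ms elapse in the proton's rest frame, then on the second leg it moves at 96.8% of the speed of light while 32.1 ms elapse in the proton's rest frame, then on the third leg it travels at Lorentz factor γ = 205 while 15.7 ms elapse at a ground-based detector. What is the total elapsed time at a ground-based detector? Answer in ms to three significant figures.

Leg 1: γ = 83.6; Δt_1 = 83.60 × 5.44 = 454.8 ms.
Leg 2: β = 0.968; γ = 1/√(1 − 0.968²) = 1/√0.06298 = 3.985; Δt_2 = 3.985 × 32.1 = 127.9 ms.
Leg 3: 15.7 ms is already measured at a ground-based detector.
Total: 454.8 + 127.9 + 15.70 ms.

Δt = 598 ms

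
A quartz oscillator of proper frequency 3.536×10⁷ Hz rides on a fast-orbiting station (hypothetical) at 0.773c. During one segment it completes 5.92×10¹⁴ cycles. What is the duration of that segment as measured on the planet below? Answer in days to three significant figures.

γ = 1/√(1 − 0.773²) = 1/√0.4025 = 1.576
Proper time for N cycles: τ = N/f = 5.92×10¹⁴/(3.536×10⁷) = 1.674×10⁷ s = 193.8 days.
Lab-frame duration Δt = γτ = 1.576 × 193.8 = 305.4 days.

Δt = 305 days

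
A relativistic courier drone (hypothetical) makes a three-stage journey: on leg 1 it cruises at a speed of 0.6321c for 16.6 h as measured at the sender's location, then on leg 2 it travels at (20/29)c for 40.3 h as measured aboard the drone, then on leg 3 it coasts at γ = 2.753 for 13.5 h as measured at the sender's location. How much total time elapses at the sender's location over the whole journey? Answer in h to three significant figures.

Leg 1: 16.6 h is already measured at the sender's location.
Leg 2: γ = 1/√(1 − (20/29)²) = 29/21 ≈ 1.381; Δt_2 = 1.381 × 40.3 = 55.65 h.
Leg 3: 13.5 h is already measured at the sender's location.
Total: 16.60 + 55.65 + 13.50 h.

Δt = 85.8 h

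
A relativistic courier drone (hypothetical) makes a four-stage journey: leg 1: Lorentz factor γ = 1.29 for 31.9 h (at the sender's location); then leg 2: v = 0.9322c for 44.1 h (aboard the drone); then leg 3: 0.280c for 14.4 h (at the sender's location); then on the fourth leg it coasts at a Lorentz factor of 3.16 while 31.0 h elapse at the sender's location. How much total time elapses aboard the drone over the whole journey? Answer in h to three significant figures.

Leg 1: γ = 1.29; τ_1 = 31.9/1.290 = 24.73 h.
Leg 2: 44.1 h is already measured aboard the drone.
Leg 3: γ = 1/√(1 − 0.280²) = 25/24 ≈ 1.042; τ_3 = 14.4/1.042 = 13.82 h.
Leg 4: γ = 3.16; τ_4 = 31.0/3.160 = 9.810 h.
Total: 24.73 + 44.10 + 13.82 + 9.810 h.

τ = 92.5 h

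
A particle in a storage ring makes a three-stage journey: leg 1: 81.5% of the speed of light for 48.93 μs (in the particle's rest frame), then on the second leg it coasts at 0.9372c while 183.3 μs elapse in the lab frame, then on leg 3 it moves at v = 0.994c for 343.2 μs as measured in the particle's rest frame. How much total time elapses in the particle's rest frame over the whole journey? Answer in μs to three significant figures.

τ = 456 μs

Leg 1: 48.93 μs is already measured in the particle's rest frame.
Leg 2: γ = 1/√(1 − 0.9372²) = 1/√0.1217 = 2.867; τ_2 = 183.3/2.867 = 63.93 μs.
Leg 3: 343.2 μs is already measured in the particle's rest frame.
Total: 48.93 + 63.93 + 343.2 μs.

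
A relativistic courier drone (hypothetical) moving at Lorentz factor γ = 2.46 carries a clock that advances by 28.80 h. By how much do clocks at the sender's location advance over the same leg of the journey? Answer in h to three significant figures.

Δt = 70.8 h

γ = 2.46
The interval measured aboard the drone is the proper time (both events occur at the same place in that frame); the lab-frame interval is Δt = γτ = 2.460 × 28.80 h.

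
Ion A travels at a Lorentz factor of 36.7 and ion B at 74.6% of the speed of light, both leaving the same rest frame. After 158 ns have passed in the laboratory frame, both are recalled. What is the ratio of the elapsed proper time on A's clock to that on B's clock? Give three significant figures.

τ_A/τ_B = 0.0409

A: γ = 36.7. B: β = 0.746; γ = 1/√(1 − 0.746²) = 1/√0.4435 = 1.502.
τ_A/τ_B = γ_B/γ_A = 1.502/36.70 = 0.04092, so τ_A/τ_B = 0.04092.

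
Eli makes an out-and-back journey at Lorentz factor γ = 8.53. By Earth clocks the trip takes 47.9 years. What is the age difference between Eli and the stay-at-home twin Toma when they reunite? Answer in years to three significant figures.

γ = 8.53
Eli's elapsed proper time: τ = 47.9/8.530 = 5.615 years.
Age gap = Δt − τ = 47.9 − 5.615 years.

Δt − τ = 42.3 years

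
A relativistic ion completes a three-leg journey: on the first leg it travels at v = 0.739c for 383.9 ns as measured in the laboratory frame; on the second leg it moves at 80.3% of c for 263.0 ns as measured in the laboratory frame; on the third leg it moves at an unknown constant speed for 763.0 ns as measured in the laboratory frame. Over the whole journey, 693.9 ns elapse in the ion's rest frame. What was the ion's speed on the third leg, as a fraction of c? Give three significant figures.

Leg 1: γ = 1/√(1 − 0.739²) = 1/√0.4539 = 1.484; τ_1 = 383.9/1.484 = 258.6 ns.
Leg 2: β = 0.803; γ = 1/√(1 − 0.803²) = 1/√0.3552 = 1.678; τ_2 = 263.0/1.678 = 156.7 ns.
Leg 3: speed unknown; τ_3 = 763.0/γ_3.
Total proper time: 258.6 + 156.7 + τ_3 = 693.9, so τ_3 = 693.9 − 415.4 = 278.5 ns.
γ_3 = 763.0/278.5 = 2.739; β = √(1 − 1/γ²) = √0.8667.

β = 0.931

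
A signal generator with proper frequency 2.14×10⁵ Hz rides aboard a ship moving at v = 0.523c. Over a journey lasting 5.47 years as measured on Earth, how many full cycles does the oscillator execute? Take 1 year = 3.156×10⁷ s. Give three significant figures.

γ = 1/√(1 − 0.523²) = 1/√0.7265 = 1.173
The oscillator's own cycle count is N = f × τ where τ is the proper time on the ship. τ = Δt/γ = 5.47/1.173 = 4.662 years = 1.471×10⁸ s.
N = 2.14×10⁵ × 1.471×10⁸ = 3.149×10¹³.

N = 3.15×10¹³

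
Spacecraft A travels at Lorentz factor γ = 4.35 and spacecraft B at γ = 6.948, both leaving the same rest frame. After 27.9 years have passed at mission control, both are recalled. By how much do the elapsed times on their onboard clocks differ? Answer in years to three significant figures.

A: γ = 4.35; τ_A = 27.9/4.350 = 6.414 years.
B: γ = 6.948; τ_B = 27.9/6.948 = 4.016 years.

|τ_A − τ_B| = 2.40 years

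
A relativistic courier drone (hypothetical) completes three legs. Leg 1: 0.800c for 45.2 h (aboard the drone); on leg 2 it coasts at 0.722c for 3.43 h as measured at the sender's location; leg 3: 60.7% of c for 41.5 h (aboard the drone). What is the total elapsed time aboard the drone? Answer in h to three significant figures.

Leg 1: 45.2 h is already measured aboard the drone.
Leg 2: γ = 1/√(1 − 0.722²) = 1/√0.4787 = 1.445; τ_2 = 3.43/1.445 = 2.373 h.
Leg 3: 41.5 h is already measured aboard the drone.
Total: 45.20 + 2.373 + 41.50 h.

τ = 89.1 h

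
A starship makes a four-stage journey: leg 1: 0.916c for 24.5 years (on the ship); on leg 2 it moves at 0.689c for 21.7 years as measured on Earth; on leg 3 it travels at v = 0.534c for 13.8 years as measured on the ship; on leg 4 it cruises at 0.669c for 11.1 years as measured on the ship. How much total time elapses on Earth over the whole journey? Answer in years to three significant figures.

Leg 1: γ = 1/√(1 − 0.916²) = 1/√0.1609 = 2.493; Δt_1 = 2.493 × 24.5 = 61.07 years.
Leg 2: 21.7 years is already measured on Earth.
Leg 3: γ = 1/√(1 − 0.534²) = 1/√0.7148 = 1.183; Δt_3 = 1.183 × 13.8 = 16.32 years.
Leg 4: γ = 1/√(1 − 0.669²) = 1/√0.5524 = 1.345; Δt_4 = 1.345 × 11.1 = 14.93 years.
Total: 61.07 + 21.70 + 16.32 + 14.93 years.

Δt = 114 years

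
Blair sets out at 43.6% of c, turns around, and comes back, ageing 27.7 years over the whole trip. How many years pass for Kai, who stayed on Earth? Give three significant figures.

β = 0.436; γ = 1/√(1 − 0.436²) = 1/√0.8099 = 1.111
Earth-frame duration is the dilated interval: Δt = γτ = 1.111 × 27.7 years.

Δt = 30.8 years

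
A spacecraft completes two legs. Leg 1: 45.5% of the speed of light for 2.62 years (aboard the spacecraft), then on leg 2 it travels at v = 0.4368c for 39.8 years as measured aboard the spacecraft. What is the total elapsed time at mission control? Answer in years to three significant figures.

Leg 1: β = 0.455; γ = 1/√(1 − 0.455²) = 1/√0.7930 = 1.123; Δt_1 = 1.123 × 2.62 = 2.942 years.
Leg 2: γ = 1/√(1 − 0.4368²) = 1/√0.8092 = 1.112; Δt_2 = 1.112 × 39.8 = 44.24 years.
Total: 2.942 + 44.24 years.

Δt = 47.2 years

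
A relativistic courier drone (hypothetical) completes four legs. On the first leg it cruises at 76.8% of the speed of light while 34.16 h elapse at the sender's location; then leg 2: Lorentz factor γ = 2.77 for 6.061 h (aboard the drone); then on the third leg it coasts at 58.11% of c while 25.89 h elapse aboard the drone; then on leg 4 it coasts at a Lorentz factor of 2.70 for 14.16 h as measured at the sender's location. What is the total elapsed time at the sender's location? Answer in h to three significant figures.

Δt = 96.9 h

Leg 1: 34.16 h is already measured at the sender's location.
Leg 2: γ = 2.77; Δt_2 = 2.770 × 6.061 = 16.79 h.
Leg 3: β = 0.5811; γ = 1/√(1 − 0.5811²) = 1/√0.6623 = 1.229; Δt_3 = 1.229 × 25.89 = 31.81 h.
Leg 4: 14.16 h is already measured at the sender's location.
Total: 34.16 + 16.79 + 31.81 + 14.16 h.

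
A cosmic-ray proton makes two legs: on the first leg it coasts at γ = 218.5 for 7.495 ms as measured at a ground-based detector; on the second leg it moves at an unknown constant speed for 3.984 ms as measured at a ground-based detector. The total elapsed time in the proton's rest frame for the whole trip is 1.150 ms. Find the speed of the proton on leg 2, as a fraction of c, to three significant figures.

β = 0.960

Leg 1: γ = 218.5; τ_1 = 7.495/218.5 = 0.03430 ms.
Leg 2: speed unknown; τ_2 = 3.984/γ_2.
Total proper time: 0.03430 + τ_2 = 1.150, so τ_2 = 1.150 − 0.03430 = 1.116 ms.
γ_2 = 3.984/1.116 = 3.571; β = √(1 − 1/γ²) = √0.9216.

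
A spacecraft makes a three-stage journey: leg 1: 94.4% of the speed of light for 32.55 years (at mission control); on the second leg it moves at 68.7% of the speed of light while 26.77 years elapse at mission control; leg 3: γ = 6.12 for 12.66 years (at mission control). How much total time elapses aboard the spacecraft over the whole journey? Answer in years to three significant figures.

Leg 1: β = 0.944; γ = 1/√(1 − 0.944²) = 1/√0.1089 = 3.031; τ_1 = 32.55/3.031 = 10.74 years.
Leg 2: β = 0.687; γ = 1/√(1 − 0.687²) = 1/√0.5280 = 1.376; τ_2 = 26.77/1.376 = 19.45 years.
Leg 3: γ = 6.12; τ_3 = 12.66/6.120 = 2.069 years.
Total: 10.74 + 19.45 + 2.069 years.

τ = 32.3 years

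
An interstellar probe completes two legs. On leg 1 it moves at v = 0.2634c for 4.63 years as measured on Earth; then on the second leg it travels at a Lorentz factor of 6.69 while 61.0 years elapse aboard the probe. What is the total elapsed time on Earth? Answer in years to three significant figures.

Δt = 413 years

Leg 1: 4.63 years is already measured on Earth.
Leg 2: γ = 6.69; Δt_2 = 6.690 × 61.0 = 408.1 years.
Total: 4.630 + 408.1 years.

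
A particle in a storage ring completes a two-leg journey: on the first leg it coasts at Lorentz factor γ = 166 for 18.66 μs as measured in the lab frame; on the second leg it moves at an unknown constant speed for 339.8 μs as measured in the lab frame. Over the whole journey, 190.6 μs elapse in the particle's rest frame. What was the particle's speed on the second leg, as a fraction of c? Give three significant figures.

Leg 1: γ = 166; τ_1 = 18.66/166.0 = 0.1124 μs.
Leg 2: speed unknown; τ_2 = 339.8/γ_2.
Total proper time: 0.1124 + τ_2 = 190.6, so τ_2 = 190.6 − 0.1124 = 190.5 μs.
γ_2 = 339.8/190.5 = 1.784; β = √(1 − 1/γ²) = √0.6857.

β = 0.828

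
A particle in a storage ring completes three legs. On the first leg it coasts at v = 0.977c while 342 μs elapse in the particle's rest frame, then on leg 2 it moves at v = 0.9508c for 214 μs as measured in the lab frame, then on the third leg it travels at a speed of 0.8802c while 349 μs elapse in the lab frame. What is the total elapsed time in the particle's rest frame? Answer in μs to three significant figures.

Leg 1: 342 μs is already measured in the particle's rest frame.
Leg 2: γ = 1/√(1 − 0.9508²) = 1/√0.09598 = 3.228; τ_2 = 214/3.228 = 66.30 μs.
Leg 3: γ = 1/√(1 − 0.8802²) = 1/√0.2252 = 2.107; τ_3 = 349/2.107 = 165.6 μs.
Total: 342.0 + 66.30 + 165.6 μs.

τ = 574 μs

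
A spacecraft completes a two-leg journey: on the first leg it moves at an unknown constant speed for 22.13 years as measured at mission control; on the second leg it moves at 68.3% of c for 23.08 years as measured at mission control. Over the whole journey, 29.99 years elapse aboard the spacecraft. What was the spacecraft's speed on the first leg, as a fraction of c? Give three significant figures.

β = 0.805

Leg 1: speed unknown; τ_1 = 22.13/γ_1.
Leg 2: β = 0.683; γ = 1/√(1 − 0.683²) = 1/√0.5335 = 1.369; τ_2 = 23.08/1.369 = 16.86 years.
Total proper time: τ_1 + 16.86 = 29.99, so τ_1 = 29.99 − 16.86 = 13.13 years.
γ_1 = 22.13/13.13 = 1.685; β = √(1 − 1/γ²) = √0.6479.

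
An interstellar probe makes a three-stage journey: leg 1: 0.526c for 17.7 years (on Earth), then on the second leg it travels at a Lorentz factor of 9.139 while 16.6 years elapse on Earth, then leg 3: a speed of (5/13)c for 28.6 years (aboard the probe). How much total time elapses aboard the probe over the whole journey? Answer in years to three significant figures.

Leg 1: γ = 1/√(1 − 0.526²) = 1/√0.7233 = 1.176; τ_1 = 17.7/1.176 = 15.05 years.
Leg 2: γ = 9.139; τ_2 = 16.6/9.139 = 1.816 years.
Leg 3: 28.6 years is already measured aboard the probe.
Total: 15.05 + 1.816 + 28.60 years.

τ = 45.5 years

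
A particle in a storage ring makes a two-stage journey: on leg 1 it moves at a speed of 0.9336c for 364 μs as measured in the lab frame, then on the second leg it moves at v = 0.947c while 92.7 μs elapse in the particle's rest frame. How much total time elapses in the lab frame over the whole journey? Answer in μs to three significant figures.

Δt = 653 μs

Leg 1: 364 μs is already measured in the lab frame.
Leg 2: γ = 1/√(1 − 0.947²) = 1/√0.1032 = 3.113; Δt_2 = 3.113 × 92.7 = 288.6 μs.
Total: 364.0 + 288.6 μs.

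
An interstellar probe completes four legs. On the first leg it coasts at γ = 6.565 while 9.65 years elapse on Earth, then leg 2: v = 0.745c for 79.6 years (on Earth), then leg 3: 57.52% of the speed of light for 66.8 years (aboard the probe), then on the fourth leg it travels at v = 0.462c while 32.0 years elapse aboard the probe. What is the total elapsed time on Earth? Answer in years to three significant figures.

Δt = 207 years

Leg 1: 9.65 years is already measured on Earth.
Leg 2: 79.6 years is already measured on Earth.
Leg 3: β = 0.5752; γ = 1/√(1 − 0.5752²) = 1/√0.6691 = 1.222; Δt_3 = 1.222 × 66.8 = 81.66 years.
Leg 4: γ = 1/√(1 − 0.462²) = 1/√0.7866 = 1.128; Δt_4 = 1.128 × 32.0 = 36.08 years.
Total: 9.650 + 79.60 + 81.66 + 36.08 years.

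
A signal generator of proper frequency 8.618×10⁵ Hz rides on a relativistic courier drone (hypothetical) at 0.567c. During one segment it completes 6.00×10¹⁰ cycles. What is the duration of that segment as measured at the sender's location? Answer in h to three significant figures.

γ = 1/√(1 − 0.567²) = 1/√0.6785 = 1.214
Proper time for N cycles: τ = N/f = 6.00×10¹⁰/(8.618×10⁵) = 6.962×10⁴ s = 19.34 h.
Lab-frame duration Δt = γτ = 1.214 × 19.34 = 23.48 h.

Δt = 23.5 h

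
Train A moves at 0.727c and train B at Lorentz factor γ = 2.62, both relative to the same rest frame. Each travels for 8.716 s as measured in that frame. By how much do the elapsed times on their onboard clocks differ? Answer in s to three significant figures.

|τ_A − τ_B| = 2.66 s

A: γ = 1/√(1 − 0.727²) = 1/√0.4715 = 1.456; τ_A = 8.716/1.456 = 5.985 s.
B: γ = 2.62; τ_B = 8.716/2.620 = 3.327 s.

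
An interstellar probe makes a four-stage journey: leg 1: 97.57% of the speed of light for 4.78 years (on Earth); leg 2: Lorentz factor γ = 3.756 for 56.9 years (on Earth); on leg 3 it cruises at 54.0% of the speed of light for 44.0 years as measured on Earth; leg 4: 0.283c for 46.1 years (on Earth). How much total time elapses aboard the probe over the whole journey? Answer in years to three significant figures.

τ = 97.4 years

Leg 1: β = 0.9757; γ = 1/√(1 − 0.9757²) = 1/√0.04801 = 4.564; τ_1 = 4.78/4.564 = 1.047 years.
Leg 2: γ = 3.756; τ_2 = 56.9/3.756 = 15.15 years.
Leg 3: β = 0.540; γ = 1/√(1 − 0.540²) = 1/√0.7084 = 1.188; τ_3 = 44.0/1.188 = 37.03 years.
Leg 4: γ = 1/√(1 − 0.283²) = 1/√0.9199 = 1.043; τ_4 = 46.1/1.043 = 44.22 years.
Total: 1.047 + 15.15 + 37.03 + 44.22 years.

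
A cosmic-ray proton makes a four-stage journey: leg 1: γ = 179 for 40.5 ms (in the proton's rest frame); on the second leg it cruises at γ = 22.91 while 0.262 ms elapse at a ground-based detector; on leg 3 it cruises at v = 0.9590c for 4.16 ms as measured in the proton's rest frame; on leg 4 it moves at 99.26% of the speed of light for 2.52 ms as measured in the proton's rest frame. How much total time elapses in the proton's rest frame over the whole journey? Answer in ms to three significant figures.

Leg 1: 40.5 ms is already measured in the proton's rest frame.
Leg 2: γ = 22.91; τ_2 = 0.262/22.91 = 0.01144 ms.
Leg 3: 4.16 ms is already measured in the proton's rest frame.
Leg 4: 2.52 ms is already measured in the proton's rest frame.
Total: 40.50 + 0.01144 + 4.160 + 2.520 ms.

τ = 47.2 ms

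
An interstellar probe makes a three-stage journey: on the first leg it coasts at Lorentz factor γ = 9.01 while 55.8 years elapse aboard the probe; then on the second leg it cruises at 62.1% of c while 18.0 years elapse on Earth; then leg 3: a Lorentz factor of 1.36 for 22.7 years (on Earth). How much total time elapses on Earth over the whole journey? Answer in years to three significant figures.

Leg 1: γ = 9.01; Δt_1 = 9.010 × 55.8 = 502.8 years.
Leg 2: 18.0 years is already measured on Earth.
Leg 3: 22.7 years is already measured on Earth.
Total: 502.8 + 18.00 + 22.70 years.

Δt = 543 years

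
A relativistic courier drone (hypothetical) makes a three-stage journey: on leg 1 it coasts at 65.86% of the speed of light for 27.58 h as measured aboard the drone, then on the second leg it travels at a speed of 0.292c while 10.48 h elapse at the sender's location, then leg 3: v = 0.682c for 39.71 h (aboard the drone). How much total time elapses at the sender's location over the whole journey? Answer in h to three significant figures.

Leg 1: β = 0.6586; γ = 1/√(1 − 0.6586²) = 1/√0.5662 = 1.329; Δt_1 = 1.329 × 27.58 = 36.65 h.
Leg 2: 10.48 h is already measured at the sender's location.
Leg 3: γ = 1/√(1 − 0.682²) = 1/√0.5349 = 1.367; Δt_3 = 1.367 × 39.71 = 54.30 h.
Total: 36.65 + 10.48 + 54.30 h.

Δt = 101 h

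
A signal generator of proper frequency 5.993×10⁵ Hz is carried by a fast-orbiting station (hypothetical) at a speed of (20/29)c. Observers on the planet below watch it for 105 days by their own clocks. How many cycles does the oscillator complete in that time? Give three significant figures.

γ = 1/√(1 − (20/29)²) = 29/21 ≈ 1.381
During 105 days of lab time, the oscillator's proper time advances by τ = Δt/γ = 105/1.381 = 76.03 days = 6.569×10⁶ s.
N = f × τ = 5.993×10⁵ × 6.569×10⁶ = 3.937×10¹².

N = 3.94×10¹²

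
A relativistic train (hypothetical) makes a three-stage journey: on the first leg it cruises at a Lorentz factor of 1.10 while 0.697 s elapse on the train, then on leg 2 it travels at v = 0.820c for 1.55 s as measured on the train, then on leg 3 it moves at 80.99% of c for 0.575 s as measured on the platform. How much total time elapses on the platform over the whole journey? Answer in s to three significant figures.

Δt = 4.05 s

Leg 1: γ = 1.10; Δt_1 = 1.100 × 0.697 = 0.7667 s.
Leg 2: γ = 1/√(1 − 0.820²) = 1/√0.3276 = 1.747; Δt_2 = 1.747 × 1.55 = 2.708 s.
Leg 3: 0.575 s is already measured on the platform.
Total: 0.7667 + 2.708 + 0.5750 s.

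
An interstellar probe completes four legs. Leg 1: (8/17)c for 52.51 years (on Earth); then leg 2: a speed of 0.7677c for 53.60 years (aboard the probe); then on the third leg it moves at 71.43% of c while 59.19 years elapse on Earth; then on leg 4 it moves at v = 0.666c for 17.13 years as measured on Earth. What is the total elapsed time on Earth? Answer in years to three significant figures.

Leg 1: 52.51 years is already measured on Earth.
Leg 2: γ = 1/√(1 − 0.7677²) = 1/√0.4106 = 1.561; Δt_2 = 1.561 × 53.60 = 83.64 years.
Leg 3: 59.19 years is already measured on Earth.
Leg 4: 17.13 years is already measured on Earth.
Total: 52.51 + 83.64 + 59.19 + 17.13 years.

Δt = 212 years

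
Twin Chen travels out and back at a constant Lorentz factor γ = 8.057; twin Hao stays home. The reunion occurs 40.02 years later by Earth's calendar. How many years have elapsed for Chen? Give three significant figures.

γ = 8.057
Chen's clock measures proper time along the trip: τ = Δt/γ = 40.02/8.057 years.

τ = 4.97 years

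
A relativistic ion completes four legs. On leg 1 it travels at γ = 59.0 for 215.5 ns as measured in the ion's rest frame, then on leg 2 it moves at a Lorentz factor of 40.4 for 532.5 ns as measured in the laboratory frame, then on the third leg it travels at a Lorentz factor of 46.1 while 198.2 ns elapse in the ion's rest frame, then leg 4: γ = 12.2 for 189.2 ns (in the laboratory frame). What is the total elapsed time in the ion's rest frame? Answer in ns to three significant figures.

τ = 442 ns

Leg 1: 215.5 ns is already measured in the ion's rest frame.
Leg 2: γ = 40.4; τ_2 = 532.5/40.40 = 13.18 ns.
Leg 3: 198.2 ns is already measured in the ion's rest frame.
Leg 4: γ = 12.2; τ_4 = 189.2/12.20 = 15.51 ns.
Total: 215.5 + 13.18 + 198.2 + 15.51 ns.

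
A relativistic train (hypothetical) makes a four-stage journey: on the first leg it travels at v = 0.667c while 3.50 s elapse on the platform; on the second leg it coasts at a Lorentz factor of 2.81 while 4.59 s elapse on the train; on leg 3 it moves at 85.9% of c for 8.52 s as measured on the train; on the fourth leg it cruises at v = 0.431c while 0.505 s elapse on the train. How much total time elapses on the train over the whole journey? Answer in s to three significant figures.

τ = 16.2 s

Leg 1: γ = 1/√(1 − 0.667²) = 1/√0.5551 = 1.342; τ_1 = 3.50/1.342 = 2.608 s.
Leg 2: 4.59 s is already measured on the train.
Leg 3: 8.52 s is already measured on the train.
Leg 4: 0.505 s is already measured on the train.
Total: 2.608 + 4.590 + 8.520 + 0.5050 s.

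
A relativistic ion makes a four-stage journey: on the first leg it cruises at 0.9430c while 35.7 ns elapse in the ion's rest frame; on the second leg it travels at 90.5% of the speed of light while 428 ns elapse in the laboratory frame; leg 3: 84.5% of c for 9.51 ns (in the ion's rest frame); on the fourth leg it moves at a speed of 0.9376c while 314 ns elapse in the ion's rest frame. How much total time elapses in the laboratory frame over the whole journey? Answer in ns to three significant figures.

Leg 1: γ = 1/√(1 − 0.9430²) = 1/√0.1108 = 3.005; Δt_1 = 3.005 × 35.7 = 107.3 ns.
Leg 2: 428 ns is already measured in the laboratory frame.
Leg 3: β = 0.845; γ = 1/√(1 − 0.845²) = 1/√0.2860 = 1.870; Δt_3 = 1.870 × 9.51 = 17.78 ns.
Leg 4: γ = 1/√(1 − 0.9376²) = 1/√0.1209 = 2.876; Δt_4 = 2.876 × 314 = 903.0 ns.
Total: 107.3 + 428.0 + 17.78 + 903.0 ns.

Δt = 1460 ns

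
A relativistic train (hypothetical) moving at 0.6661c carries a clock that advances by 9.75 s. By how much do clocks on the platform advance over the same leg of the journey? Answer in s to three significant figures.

Δt = 13.1 s

γ = 1/√(1 − 0.6661²) = 1/√0.5563 = 1.341
The interval measured on the train is the proper time (both events occur at the same place in that frame); the lab-frame interval is Δt = γτ = 1.341 × 9.75 s.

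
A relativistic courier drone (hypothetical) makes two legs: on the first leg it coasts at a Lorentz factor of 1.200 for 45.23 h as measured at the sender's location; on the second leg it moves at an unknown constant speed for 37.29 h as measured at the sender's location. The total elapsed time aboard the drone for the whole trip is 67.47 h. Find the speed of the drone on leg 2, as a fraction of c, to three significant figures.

β = 0.602

Leg 1: γ = 1.200; τ_1 = 45.23/1.200 = 37.69 h.
Leg 2: speed unknown; τ_2 = 37.29/γ_2.
Total proper time: 37.69 + τ_2 = 67.47, so τ_2 = 67.47 − 37.69 = 29.78 h.
γ_2 = 37.29/29.78 = 1.252; β = √(1 − 1/γ²) = √0.3623.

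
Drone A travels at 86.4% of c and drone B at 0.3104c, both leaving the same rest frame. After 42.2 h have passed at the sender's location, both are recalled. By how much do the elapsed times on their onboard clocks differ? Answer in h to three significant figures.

|τ_A − τ_B| = 18.9 h

A: β = 0.864; γ = 1/√(1 − 0.864²) = 1/√0.2535 = 1.986; τ_A = 42.2/1.986 = 21.25 h.
B: γ = 1/√(1 − 0.3104²) = 1/√0.9037 = 1.052; τ_B = 42.2/1.052 = 40.12 h.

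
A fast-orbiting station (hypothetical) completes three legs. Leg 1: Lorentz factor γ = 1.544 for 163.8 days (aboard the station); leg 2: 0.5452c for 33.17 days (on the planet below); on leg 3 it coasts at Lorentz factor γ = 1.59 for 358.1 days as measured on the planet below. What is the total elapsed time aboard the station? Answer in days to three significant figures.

τ = 417 days

Leg 1: 163.8 days is already measured aboard the station.
Leg 2: γ = 1/√(1 − 0.5452²) = 1/√0.7028 = 1.193; τ_2 = 33.17/1.193 = 27.81 days.
Leg 3: γ = 1.59; τ_3 = 358.1/1.590 = 225.2 days.
Total: 163.8 + 27.81 + 225.2 days.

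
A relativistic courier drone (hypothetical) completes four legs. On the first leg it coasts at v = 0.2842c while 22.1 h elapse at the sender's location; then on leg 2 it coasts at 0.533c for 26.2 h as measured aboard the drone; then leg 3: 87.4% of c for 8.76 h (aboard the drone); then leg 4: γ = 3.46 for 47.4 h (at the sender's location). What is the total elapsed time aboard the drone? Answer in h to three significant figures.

τ = 69.8 h

Leg 1: γ = 1/√(1 − 0.2842²) = 1/√0.9192 = 1.043; τ_1 = 22.1/1.043 = 21.19 h.
Leg 2: 26.2 h is already measured aboard the drone.
Leg 3: 8.76 h is already measured aboard the drone.
Leg 4: γ = 3.46; τ_4 = 47.4/3.460 = 13.70 h.
Total: 21.19 + 26.20 + 8.760 + 13.70 h.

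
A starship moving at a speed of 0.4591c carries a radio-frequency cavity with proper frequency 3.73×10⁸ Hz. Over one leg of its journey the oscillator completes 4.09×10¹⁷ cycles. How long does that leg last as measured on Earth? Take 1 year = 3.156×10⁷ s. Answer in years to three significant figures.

Δt = 39.1 years

γ = 1/√(1 − 0.4591²) = 1/√0.7892 = 1.126
Proper time for N cycles: τ = N/f = 4.09×10¹⁷/(3.73×10⁸) = 1.097×10⁹ s = 34.74 years.
Lab-frame duration Δt = γτ = 1.126 × 34.74 = 39.11 years.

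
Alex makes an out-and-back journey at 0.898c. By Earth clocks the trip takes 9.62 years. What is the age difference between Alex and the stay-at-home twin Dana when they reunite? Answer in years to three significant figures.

Δt − τ = 5.39 years

γ = 1/√(1 − 0.898²) = 1/√0.1936 = 2.273
Alex's elapsed proper time: τ = 9.62/2.273 = 4.233 years.
Age gap = Δt − τ = 9.62 − 4.233 years.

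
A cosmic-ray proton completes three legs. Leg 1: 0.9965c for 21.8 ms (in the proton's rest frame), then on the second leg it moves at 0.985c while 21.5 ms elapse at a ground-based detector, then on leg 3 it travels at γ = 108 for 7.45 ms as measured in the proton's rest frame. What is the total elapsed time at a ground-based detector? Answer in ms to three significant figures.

Δt = 1090 ms

Leg 1: γ = 1/√(1 − 0.9965²) = 1/√0.006988 = 11.96; Δt_1 = 11.96 × 21.8 = 260.8 ms.
Leg 2: 21.5 ms is already measured at a ground-based detector.
Leg 3: γ = 108; Δt_3 = 108.0 × 7.45 = 804.6 ms.
Total: 260.8 + 21.50 + 804.6 ms.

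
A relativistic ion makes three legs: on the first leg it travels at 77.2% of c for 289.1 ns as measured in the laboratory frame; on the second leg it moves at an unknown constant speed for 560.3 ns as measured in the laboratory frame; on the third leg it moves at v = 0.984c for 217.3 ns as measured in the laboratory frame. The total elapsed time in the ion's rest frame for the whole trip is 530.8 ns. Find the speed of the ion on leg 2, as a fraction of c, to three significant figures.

β = 0.835

Leg 1: β = 0.772; γ = 1/√(1 − 0.772²) = 1/√0.4040 = 1.573; τ_1 = 289.1/1.573 = 183.8 ns.
Leg 2: speed unknown; τ_2 = 560.3/γ_2.
Leg 3: γ = 1/√(1 − 0.984²) = 1/√0.03174 = 5.613; τ_3 = 217.3/5.613 = 38.72 ns.
Total proper time: 183.8 + τ_2 + 38.72 = 530.8, so τ_2 = 530.8 − 222.5 = 308.3 ns.
γ_2 = 560.3/308.3 = 1.817; β = √(1 − 1/γ²) = √0.6972.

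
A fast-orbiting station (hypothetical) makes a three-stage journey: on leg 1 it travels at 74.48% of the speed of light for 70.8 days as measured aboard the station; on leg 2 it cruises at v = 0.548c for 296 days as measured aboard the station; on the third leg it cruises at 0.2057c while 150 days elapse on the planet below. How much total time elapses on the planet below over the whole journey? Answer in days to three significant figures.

Leg 1: β = 0.7448; γ = 1/√(1 − 0.7448²) = 1/√0.4453 = 1.499; Δt_1 = 1.499 × 70.8 = 106.1 days.
Leg 2: γ = 1/√(1 − 0.548²) = 1/√0.6997 = 1.195; Δt_2 = 1.195 × 296 = 353.9 days.
Leg 3: 150 days is already measured on the planet below.
Total: 106.1 + 353.9 + 150.0 days.

Δt = 610 days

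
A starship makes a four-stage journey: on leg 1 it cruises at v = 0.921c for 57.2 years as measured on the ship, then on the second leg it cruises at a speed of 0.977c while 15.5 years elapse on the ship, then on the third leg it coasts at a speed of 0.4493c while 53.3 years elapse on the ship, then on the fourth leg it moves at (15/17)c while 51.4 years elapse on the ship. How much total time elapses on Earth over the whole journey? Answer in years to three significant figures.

Leg 1: γ = 1/√(1 − 0.921²) = 1/√0.1518 = 2.567; Δt_1 = 2.567 × 57.2 = 146.8 years.
Leg 2: γ = 1/√(1 − 0.977²) = 1/√0.04547 = 4.690; Δt_2 = 4.690 × 15.5 = 72.69 years.
Leg 3: γ = 1/√(1 − 0.4493²) = 1/√0.7981 = 1.119; Δt_3 = 1.119 × 53.3 = 59.66 years.
Leg 4: γ = 1/√(1 − (15/17)²) = 17/8 = 2.125; Δt_4 = 2.125 × 51.4 = 109.2 years.
Total: 146.8 + 72.69 + 59.66 + 109.2 years.

Δt = 388 years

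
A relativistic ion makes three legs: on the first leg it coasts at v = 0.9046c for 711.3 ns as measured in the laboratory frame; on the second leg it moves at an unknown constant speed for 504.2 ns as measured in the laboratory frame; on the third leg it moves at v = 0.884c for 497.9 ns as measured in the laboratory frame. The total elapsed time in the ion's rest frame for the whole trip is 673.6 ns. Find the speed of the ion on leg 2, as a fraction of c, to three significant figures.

β = 0.962

Leg 1: γ = 1/√(1 − 0.9046²) = 1/√0.1817 = 2.346; τ_1 = 711.3/2.346 = 303.2 ns.
Leg 2: speed unknown; τ_2 = 504.2/γ_2.
Leg 3: γ = 1/√(1 − 0.884²) = 1/√0.2185 = 2.139; τ_3 = 497.9/2.139 = 232.8 ns.
Total proper time: 303.2 + τ_2 + 232.8 = 673.6, so τ_2 = 673.6 − 536.0 = 137.6 ns.
γ_2 = 504.2/137.6 = 3.663; β = √(1 − 1/γ²) = √0.9255.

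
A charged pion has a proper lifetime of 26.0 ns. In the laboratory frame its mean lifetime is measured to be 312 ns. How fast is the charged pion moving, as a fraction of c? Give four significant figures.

v = 0.9965c

γ = Δt/τ₀ = 312/26.0 = 12.00
β = √(1 − 1/γ²) = √(1 − 0.006944) = √0.9931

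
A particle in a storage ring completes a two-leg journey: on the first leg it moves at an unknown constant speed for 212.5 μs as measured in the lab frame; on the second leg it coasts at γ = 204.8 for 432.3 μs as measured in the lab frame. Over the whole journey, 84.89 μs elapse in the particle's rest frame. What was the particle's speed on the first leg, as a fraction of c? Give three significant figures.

Leg 1: speed unknown; τ_1 = 212.5/γ_1.
Leg 2: γ = 204.8; τ_2 = 432.3/204.8 = 2.111 μs.
Total proper time: τ_1 + 2.111 = 84.89, so τ_1 = 84.89 − 2.111 = 82.78 μs.
γ_1 = 212.5/82.78 = 2.567; β = √(1 − 1/γ²) = √0.8483.

β = 0.921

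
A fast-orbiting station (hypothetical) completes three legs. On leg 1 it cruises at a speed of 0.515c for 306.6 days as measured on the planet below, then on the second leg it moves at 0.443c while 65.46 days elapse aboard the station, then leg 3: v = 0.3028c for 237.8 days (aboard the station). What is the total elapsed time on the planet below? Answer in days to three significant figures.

Δt = 629 days

Leg 1: 306.6 days is already measured on the planet below.
Leg 2: γ = 1/√(1 − 0.443²) = 1/√0.8038 = 1.115; Δt_2 = 1.115 × 65.46 = 73.02 days.
Leg 3: γ = 1/√(1 − 0.3028²) = 1/√0.9083 = 1.049; Δt_3 = 1.049 × 237.8 = 249.5 days.
Total: 306.6 + 73.02 + 249.5 days.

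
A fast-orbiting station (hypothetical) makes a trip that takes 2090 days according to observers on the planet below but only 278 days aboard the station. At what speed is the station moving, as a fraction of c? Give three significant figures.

v = 0.991c

The proper time is measured aboard the station (both events occur at the station's location); Δt is measured on the planet below. γ = Δt/τ = 2090/278 = 7.518.
β = √(1 − 1/γ²) = √(1 − 0.01769) = √0.9823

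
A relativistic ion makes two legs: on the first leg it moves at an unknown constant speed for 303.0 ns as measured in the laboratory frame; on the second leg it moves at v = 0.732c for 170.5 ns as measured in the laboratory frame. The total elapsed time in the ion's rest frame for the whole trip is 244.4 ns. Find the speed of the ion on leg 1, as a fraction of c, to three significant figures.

Leg 1: speed unknown; τ_1 = 303.0/γ_1.
Leg 2: γ = 1/√(1 − 0.732²) = 1/√0.4642 = 1.468; τ_2 = 170.5/1.468 = 116.2 ns.
Total proper time: τ_1 + 116.2 = 244.4, so τ_1 = 244.4 − 116.2 = 128.2 ns.
γ_1 = 303.0/128.2 = 2.363; β = √(1 − 1/γ²) = √0.8209.

β = 0.906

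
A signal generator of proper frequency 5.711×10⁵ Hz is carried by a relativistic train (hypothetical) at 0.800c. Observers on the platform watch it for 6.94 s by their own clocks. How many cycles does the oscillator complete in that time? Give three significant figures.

γ = 1/√(1 − 0.800²) = 5/3 ≈ 1.667
During 6.94 s of lab time, the oscillator's proper time advances by τ = Δt/γ = 6.94/1.667 = 4.164 s = 4.164×10⁰ s.
N = f × τ = 5.711×10⁵ × 4.164×10⁰ = 2.378×10⁶.

N = 2.38×10⁶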